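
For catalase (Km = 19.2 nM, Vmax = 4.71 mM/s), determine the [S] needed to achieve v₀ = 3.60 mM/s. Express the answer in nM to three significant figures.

62.3 nM

The required fractional saturation is v/Vmax = 3.60/4.71 = 0.7643.
Then [S]/(Km+[S]) = 0.7643 ⇒ [S] = 19.2 × 0.7643/(1 − 0.7643) = 62.3 nM.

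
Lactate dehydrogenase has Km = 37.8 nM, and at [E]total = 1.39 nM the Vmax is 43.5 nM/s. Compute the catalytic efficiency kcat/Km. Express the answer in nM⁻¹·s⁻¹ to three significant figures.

kcat = Vmax/[E]total = 43.5/1.39 = 31.3 s⁻¹.
kcat/Km = 31.3/37.8 = 0.828 nM⁻¹·s⁻¹.

0.828 nM⁻¹·s⁻¹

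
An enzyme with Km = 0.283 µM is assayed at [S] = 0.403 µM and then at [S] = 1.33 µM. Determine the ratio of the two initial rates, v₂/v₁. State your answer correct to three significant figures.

1.40

The fractional saturations are [S]/(Km+[S]) = 0.403/0.6860 = 0.5875 and 1.33/1.613 = 0.8246.
v₂/v₁ is just their ratio: 0.8246/0.5875 = 1.40.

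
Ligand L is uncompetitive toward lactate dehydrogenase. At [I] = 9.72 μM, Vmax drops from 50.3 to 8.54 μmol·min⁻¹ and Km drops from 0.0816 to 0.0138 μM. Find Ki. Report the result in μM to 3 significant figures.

1.99 μM

Uncompetitive: Vmax,app = Vmax/α (and Km,app = Km/α) with α = 1 + [I]/Ki.
α = Vmax/Vmax,app = 50.3/8.54 = 5.890.
Since α = 1 + [I]/Ki, [I]/Ki = 5.890 − 1 = 4.890 and Ki = 9.72/4.890 = 1.99 μM.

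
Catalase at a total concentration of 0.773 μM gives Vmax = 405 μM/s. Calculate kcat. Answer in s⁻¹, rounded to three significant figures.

kcat = Vmax/[E]total = 405 μM/s / 0.773 μM = 524 s⁻¹.

524 s⁻¹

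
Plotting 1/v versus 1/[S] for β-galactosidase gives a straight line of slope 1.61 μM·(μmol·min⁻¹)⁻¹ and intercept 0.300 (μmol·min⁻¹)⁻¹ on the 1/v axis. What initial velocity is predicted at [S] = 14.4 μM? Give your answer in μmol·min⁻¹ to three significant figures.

2.43 μmol·min⁻¹

The y-intercept is 1/Vmax, so Vmax = 1/0.300 = 3.33 μmol·min⁻¹.
The slope is Km/Vmax, so Km = 1.61 × 3.33 = 5.37 μM.
Then v = 3.33 × 14.4/(5.37 + 14.4) = 2.43 μmol·min⁻¹.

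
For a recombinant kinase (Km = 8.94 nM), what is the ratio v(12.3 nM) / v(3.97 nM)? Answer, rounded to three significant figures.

1.88

Since Vmax cancels, v₂/v₁ = [S]₂(Km+[S]₁) / [S]₁(Km+[S]₂).
= 12.3×(8.94+3.97) / (3.97×(8.94+12.3)) = 158.8/84.32 = 1.88.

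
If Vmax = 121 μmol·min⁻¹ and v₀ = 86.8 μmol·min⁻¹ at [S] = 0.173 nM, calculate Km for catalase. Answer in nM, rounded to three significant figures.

From v = Vmax[S]/(Km+[S]), Km = [S](Vmax − v)/v.
Km = 0.173 × (121 − 86.8) / 86.8 = 5.917/86.8 = 0.0682 nM.

0.0682 nM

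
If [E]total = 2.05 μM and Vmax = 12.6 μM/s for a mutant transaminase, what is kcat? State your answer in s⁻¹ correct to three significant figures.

kcat = Vmax/[E]total = 12.6 μM/s / 2.05 μM = 6.15 s⁻¹.

6.15 s⁻¹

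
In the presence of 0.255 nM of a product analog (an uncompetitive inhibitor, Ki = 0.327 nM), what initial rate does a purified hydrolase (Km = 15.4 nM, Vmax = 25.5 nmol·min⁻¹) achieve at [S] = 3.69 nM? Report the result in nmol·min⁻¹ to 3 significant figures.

4.28 nmol·min⁻¹

With α = 1 + [I]/Ki = 1 + 0.255/0.327 = 1.780, the uncompetitive rate law is v = (Vmax/α)·[S] / (Km/α + [S]).
v = (25.5/1.780)×3.69 / (15.4/1.780 + 3.69) = 52.87/12.34 = 4.28 nmol·min⁻¹.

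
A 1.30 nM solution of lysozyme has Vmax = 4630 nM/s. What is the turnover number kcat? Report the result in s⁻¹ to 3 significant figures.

3560 s⁻¹

kcat = Vmax/[E]total = 4630 nM/s / 1.30 nM = 3560 s⁻¹.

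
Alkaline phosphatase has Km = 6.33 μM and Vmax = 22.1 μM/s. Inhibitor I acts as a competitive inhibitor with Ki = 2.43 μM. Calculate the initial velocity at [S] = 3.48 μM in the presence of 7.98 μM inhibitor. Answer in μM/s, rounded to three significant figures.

2.51 μM/s

α = 1 + [I]/Ki = 1 + 7.98/2.43 = 4.284.
For a competitive inhibitor, Vmax is unchanged and the apparent Km becomes α·Km: Km,app = 27.1 μM, Vmax,app = 22.1 μM/s.
v = Vmax,app·[S]/(Km,app + [S]) = 22.1 × 3.48/(27.1 + 3.48) = 2.51 μM/s.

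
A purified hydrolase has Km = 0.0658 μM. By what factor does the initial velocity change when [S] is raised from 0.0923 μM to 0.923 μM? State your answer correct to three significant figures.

1.60

The fractional saturations are [S]/(Km+[S]) = 0.0923/0.1581 = 0.5838 and 0.923/0.9888 = 0.9335.
v₂/v₁ is just their ratio: 0.9335/0.5838 = 1.60.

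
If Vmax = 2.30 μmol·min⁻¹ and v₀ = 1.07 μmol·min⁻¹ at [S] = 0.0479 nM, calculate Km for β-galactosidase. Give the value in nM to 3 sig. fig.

v/Vmax = 1.07/2.30 = 0.4652 = [S]/(Km+[S]).
So Km + [S] = [S]/0.4652 = 0.1030 nM, giving Km = 0.1030 − 0.0479 = 0.0551 nM.

0.0551 nM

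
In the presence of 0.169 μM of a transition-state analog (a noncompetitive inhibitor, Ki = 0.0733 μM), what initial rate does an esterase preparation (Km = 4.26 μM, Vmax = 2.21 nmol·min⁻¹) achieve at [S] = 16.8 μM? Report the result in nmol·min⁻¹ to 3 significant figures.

With α = 1 + [I]/Ki = 1 + 0.169/0.0733 = 3.306, the noncompetitive rate law is v = (Vmax/α)·[S] / (Km + [S]).
v = (2.21/3.306)×16.8 / (4.26 + 16.8) = 11.23/21.06 = 0.533 nmol·min⁻¹.

0.533 nmol·min⁻¹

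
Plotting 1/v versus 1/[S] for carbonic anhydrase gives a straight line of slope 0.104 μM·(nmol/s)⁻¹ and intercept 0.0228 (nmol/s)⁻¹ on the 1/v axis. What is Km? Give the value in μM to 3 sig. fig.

y-intercept = 1/Vmax ⇒ Vmax = 43.9 nmol/s; slope = Km/Vmax ⇒ Km = slope × Vmax.
Km = 0.104 × 43.9 = 4.56 μM.

4.56 μM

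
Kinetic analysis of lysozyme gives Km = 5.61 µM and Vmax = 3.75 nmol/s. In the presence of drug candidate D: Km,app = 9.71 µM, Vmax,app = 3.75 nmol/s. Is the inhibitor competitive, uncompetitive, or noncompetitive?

Km increases (5.61 → 9.71 µM) while Vmax is unchanged — the hallmark of competitive inhibition.

competitive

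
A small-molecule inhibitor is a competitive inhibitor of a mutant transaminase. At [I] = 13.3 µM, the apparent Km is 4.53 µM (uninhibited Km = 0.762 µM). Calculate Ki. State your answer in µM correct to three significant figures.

2.69 µM

Competitive: Km,app = α·Km with α = 1 + [I]/Ki.
α = Km,app/Km = 4.53/0.762 = 5.945.
Ki = [I]/(α − 1) = 13.3/4.945 = 2.69 µM.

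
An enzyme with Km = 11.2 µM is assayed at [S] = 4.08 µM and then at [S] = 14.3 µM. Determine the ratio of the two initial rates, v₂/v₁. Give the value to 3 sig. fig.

2.10

Since Vmax cancels, v₂/v₁ = [S]₂(Km+[S]₁) / [S]₁(Km+[S]₂).
= 14.3×(11.2+4.08) / (4.08×(11.2+14.3)) = 218.5/104.0 = 2.10.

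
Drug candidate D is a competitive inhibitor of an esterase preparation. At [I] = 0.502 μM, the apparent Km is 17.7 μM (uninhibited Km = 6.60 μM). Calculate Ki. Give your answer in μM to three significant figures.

0.298 μM

Competitive: Km,app = α·Km with α = 1 + [I]/Ki.
α = Km,app/Km = 17.7/6.60 = 2.682.
Ki = [I]/(α − 1) = 0.502/1.682 = 0.298 μM.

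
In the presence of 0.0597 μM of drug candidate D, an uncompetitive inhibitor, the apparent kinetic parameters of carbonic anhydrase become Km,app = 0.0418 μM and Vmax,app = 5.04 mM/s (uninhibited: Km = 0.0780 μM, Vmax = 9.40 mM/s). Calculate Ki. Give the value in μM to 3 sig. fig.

0.0690 μM

Uncompetitive: Vmax,app = Vmax/α (and Km,app = Km/α) with α = 1 + [I]/Ki.
α = Vmax/Vmax,app = 9.40/5.04 = 1.865.
Ki = [I]/(α − 1) = 0.0597/0.8651 = 0.0690 μM.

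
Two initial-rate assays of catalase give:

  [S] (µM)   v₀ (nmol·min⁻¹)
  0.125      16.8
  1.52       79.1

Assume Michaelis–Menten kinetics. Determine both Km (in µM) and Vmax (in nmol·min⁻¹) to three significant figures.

In reciprocal form, 1/v = (Km/Vmax)·(1/[S]) + 1/Vmax. The two points give (1/[S], 1/v) = (8.000, 0.05952) and (0.6579, 0.01264).
Slope = (0.05952 − 0.01264)/(8.000 − 0.6579) = 0.006385; intercept = 0.05952 − 0.006385×8.000 = 0.008441.
Vmax = 1/intercept = 118 nmol·min⁻¹; Km = slope × Vmax = 0.006385 × 118 = 0.756 µM.

Km = 0.756 µM; Vmax = 118 nmol·min⁻¹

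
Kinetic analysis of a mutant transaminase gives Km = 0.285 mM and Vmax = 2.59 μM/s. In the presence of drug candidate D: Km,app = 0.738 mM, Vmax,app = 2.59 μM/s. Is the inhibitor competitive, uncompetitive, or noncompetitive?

Km increases (0.285 → 0.738 mM) while Vmax is unchanged — the hallmark of competitive inhibition.

competitive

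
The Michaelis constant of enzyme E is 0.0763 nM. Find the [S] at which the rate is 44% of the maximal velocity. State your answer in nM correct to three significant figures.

0.0600 nM

v/Vmax = [S]/(Km+[S]) = 0.44, so [S] = Km·0.44/(1 − 0.44) = 0.0763 × 0.7857.
[S] = 0.0600 nM.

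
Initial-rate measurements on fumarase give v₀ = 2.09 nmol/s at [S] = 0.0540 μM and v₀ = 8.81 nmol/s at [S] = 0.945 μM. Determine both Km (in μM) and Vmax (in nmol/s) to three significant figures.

In reciprocal form, 1/v = (Km/Vmax)·(1/[S]) + 1/Vmax. The two points give (1/[S], 1/v) = (18.52, 0.4785) and (1.058, 0.1135).
Slope = (0.4785 − 0.1135)/(18.52 − 1.058) = 0.02090; intercept = 0.4785 − 0.02090×18.52 = 0.09139.
Vmax = 1/intercept = 10.9 nmol/s; Km = slope × Vmax = 0.02090 × 10.9 = 0.229 μM.

Km = 0.229 μM; Vmax = 10.9 nmol/s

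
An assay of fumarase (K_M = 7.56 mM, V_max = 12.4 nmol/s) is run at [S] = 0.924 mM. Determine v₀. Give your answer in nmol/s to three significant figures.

v = Vmax·[S]/(Km + [S]) = 12.4 × 0.924 / (7.56 + 0.924)
  = 11.46 / 8.484 = 1.35 nmol/s.

1.35 nmol/s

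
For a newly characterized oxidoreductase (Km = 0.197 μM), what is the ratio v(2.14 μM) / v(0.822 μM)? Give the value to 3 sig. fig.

1.14

Since Vmax cancels, v₂/v₁ = [S]₂(Km+[S]₁) / [S]₁(Km+[S]₂).
= 2.14×(0.197+0.822) / (0.822×(0.197+2.14)) = 2.181/1.921 = 1.14.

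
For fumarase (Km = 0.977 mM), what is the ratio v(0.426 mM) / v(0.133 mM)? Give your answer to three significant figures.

2.53

Since Vmax cancels, v₂/v₁ = [S]₂(Km+[S]₁) / [S]₁(Km+[S]₂).
= 0.426×(0.977+0.133) / (0.133×(0.977+0.426)) = 0.4729/0.1866 = 2.53.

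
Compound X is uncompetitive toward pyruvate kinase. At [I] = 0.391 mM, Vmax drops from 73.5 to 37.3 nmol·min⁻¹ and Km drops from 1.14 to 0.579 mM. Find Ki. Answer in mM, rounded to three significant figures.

0.403 mM

Uncompetitive: Vmax,app = Vmax/α (and Km,app = Km/α) with α = 1 + [I]/Ki.
α = Vmax/Vmax,app = 73.5/37.3 = 1.971.
Ki = [I]/(α − 1) = 0.391/0.9705 = 0.403 mM.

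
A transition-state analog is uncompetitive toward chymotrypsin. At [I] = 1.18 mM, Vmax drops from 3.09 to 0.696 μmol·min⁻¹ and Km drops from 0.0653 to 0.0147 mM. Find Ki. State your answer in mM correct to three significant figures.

0.343 mM

Uncompetitive: Vmax,app = Vmax/α (and Km,app = Km/α) with α = 1 + [I]/Ki.
α = Vmax/Vmax,app = 3.09/0.696 = 4.440.
Ki = [I]/(α − 1) = 1.18/3.440 = 0.343 mM.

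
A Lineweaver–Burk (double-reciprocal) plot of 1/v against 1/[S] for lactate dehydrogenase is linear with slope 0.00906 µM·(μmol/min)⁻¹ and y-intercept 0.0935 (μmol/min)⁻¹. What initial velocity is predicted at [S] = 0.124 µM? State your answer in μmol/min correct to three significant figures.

The y-intercept is 1/Vmax, so Vmax = 1/0.0935 = 10.7 μmol/min.
The slope is Km/Vmax, so Km = 0.00906 × 10.7 = 0.0969 µM.
Then v = 10.7 × 0.124/(0.0969 + 0.124) = 6.00 μmol/min.

6.00 μmol/min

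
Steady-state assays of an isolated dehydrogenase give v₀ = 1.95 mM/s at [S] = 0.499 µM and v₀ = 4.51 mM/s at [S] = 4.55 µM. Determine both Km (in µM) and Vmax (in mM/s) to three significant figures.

Km = 0.878 µM; Vmax = 5.38 mM/s

In reciprocal form, 1/v = (Km/Vmax)·(1/[S]) + 1/Vmax. The two points give (1/[S], 1/v) = (2.004, 0.5128) and (0.2198, 0.2217).
Slope = (0.5128 − 0.2217)/(2.004 − 0.2198) = 0.1631; intercept = 0.5128 − 0.1631×2.004 = 0.1859.
Vmax = 1/intercept = 5.38 mM/s; Km = slope × Vmax = 0.1631 × 5.38 = 0.878 µM.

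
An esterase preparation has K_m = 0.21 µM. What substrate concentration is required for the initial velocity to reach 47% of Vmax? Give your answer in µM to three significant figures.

v/Vmax = [S]/(Km+[S]) = 0.47, so [S] = Km·0.47/(1 − 0.47) = 0.21 × 0.8868.
[S] = 0.186 µM.

0.186 µM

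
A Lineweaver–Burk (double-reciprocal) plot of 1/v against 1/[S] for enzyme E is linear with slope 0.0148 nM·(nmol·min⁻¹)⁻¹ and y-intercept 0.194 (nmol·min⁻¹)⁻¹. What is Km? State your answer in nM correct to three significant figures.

0.0763 nM

y-intercept = 1/Vmax ⇒ Vmax = 5.15 nmol·min⁻¹; slope = Km/Vmax ⇒ Km = slope × Vmax.
Km = 0.0148 × 5.15 = 0.0763 nM.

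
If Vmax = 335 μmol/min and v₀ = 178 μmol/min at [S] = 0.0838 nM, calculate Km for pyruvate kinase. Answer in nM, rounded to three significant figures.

0.0739 nM

v/Vmax = 178/335 = 0.5313 = [S]/(Km+[S]).
So Km + [S] = [S]/0.5313 = 0.1577 nM, giving Km = 0.1577 − 0.0838 = 0.0739 nM.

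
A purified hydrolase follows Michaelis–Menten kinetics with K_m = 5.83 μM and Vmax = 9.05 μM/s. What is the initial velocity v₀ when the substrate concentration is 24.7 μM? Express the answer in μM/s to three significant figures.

v = Vmax·[S]/(Km + [S]) = 9.05 × 24.7 / (5.83 + 24.7)
  = 223.5 / 30.53 = 7.32 μM/s.

7.32 μM/s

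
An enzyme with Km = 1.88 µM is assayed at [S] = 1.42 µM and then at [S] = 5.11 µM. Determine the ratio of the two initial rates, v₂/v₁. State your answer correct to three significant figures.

1.70

The fractional saturations are [S]/(Km+[S]) = 1.42/3.300 = 0.4303 and 5.11/6.990 = 0.7310.
v₂/v₁ is just their ratio: 0.7310/0.4303 = 1.70.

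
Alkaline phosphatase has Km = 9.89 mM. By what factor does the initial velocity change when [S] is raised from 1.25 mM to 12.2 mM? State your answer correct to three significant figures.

Since Vmax cancels, v₂/v₁ = [S]₂(Km+[S]₁) / [S]₁(Km+[S]₂).
= 12.2×(9.89+1.25) / (1.25×(9.89+12.2)) = 135.9/27.61 = 4.92.

4.92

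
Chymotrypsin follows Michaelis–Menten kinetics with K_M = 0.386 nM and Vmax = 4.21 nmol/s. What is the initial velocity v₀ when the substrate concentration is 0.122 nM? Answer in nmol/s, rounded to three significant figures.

1.01 nmol/s

v = Vmax·[S]/(Km + [S]) = 4.21 × 0.122 / (0.386 + 0.122)
  = 0.5136 / 0.5080 = 1.01 nmol/s.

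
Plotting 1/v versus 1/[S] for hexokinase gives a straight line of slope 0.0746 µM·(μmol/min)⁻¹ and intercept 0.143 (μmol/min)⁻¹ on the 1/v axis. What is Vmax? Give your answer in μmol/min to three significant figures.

The y-intercept of a Lineweaver–Burk plot equals 1/Vmax, so Vmax = 1/0.143 = 6.99 μmol/min.

6.99 μmol/min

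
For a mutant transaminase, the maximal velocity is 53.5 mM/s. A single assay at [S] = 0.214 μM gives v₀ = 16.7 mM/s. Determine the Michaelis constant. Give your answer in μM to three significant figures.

From v = Vmax[S]/(Km+[S]), Km = [S](Vmax − v)/v.
Km = 0.214 × (53.5 − 16.7) / 16.7 = 7.875/16.7 = 0.472 μM.

0.472 μM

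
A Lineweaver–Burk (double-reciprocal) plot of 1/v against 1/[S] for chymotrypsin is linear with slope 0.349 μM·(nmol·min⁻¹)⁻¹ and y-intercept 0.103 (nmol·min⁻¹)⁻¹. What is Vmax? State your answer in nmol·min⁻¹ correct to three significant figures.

The y-intercept of a Lineweaver–Burk plot equals 1/Vmax, so Vmax = 1/0.103 = 9.71 nmol·min⁻¹.

9.71 nmol·min⁻¹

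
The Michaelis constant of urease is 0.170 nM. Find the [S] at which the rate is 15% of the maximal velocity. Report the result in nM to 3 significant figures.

v/Vmax = [S]/(Km+[S]) = 0.15, so [S] = Km·0.15/(1 − 0.15) = 0.170 × 0.1765.
[S] = 0.0300 nM.

0.0300 nM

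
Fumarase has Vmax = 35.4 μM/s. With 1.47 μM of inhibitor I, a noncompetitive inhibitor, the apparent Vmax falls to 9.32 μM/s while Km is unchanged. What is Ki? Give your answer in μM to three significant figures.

0.525 μM

Noncompetitive: Vmax,app = Vmax/α with α = 1 + [I]/Ki.
α = Vmax/Vmax,app = 35.4/9.32 = 3.798.
Since α = 1 + [I]/Ki, [I]/Ki = 3.798 − 1 = 2.798 and Ki = 1.47/2.798 = 0.525 μM.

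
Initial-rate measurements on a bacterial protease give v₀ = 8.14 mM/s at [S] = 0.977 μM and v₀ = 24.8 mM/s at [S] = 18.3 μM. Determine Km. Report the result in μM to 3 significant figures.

2.39 μM

In reciprocal form, 1/v = (Km/Vmax)·(1/[S]) + 1/Vmax. The two points give (1/[S], 1/v) = (1.024, 0.1229) and (0.05464, 0.04032).
Slope = (0.1229 − 0.04032)/(1.024 − 0.05464) = 0.08518; intercept = 0.1229 − 0.08518×1.024 = 0.03567.
Vmax = 1/intercept = 28.0 mM/s; Km = slope × Vmax = 0.08518 × 28.0 = 2.39 μM.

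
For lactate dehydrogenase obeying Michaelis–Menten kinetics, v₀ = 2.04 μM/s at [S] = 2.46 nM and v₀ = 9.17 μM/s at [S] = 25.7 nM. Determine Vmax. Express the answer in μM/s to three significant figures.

In reciprocal form, 1/v = (Km/Vmax)·(1/[S]) + 1/Vmax. The two points give (1/[S], 1/v) = (0.4065, 0.4902) and (0.03891, 0.1091).
Slope = (0.4902 − 0.1091)/(0.4065 − 0.03891) = 1.037; intercept = 0.4902 − 1.037×0.4065 = 0.06871.
Vmax = 1/intercept = 14.6 μM/s; Km = slope × Vmax = 1.037 × 14.6 = 15.1 nM.

14.6 μM/s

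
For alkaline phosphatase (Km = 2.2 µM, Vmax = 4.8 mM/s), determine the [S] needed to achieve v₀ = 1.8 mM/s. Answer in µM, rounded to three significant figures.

1.32 µM

Rearranging v = Vmax[S]/(Km+[S]) gives [S] = Km·v/(Vmax − v).
[S] = 2.2 × 1.8 / (4.8 − 1.8) = 3.960/3.000 = 1.32 µM.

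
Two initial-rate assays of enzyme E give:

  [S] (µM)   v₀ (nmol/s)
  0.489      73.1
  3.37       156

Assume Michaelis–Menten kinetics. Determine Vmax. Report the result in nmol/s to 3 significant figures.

193 nmol/s

From v = Vmax[S]/(Km+[S]), each point gives Vmax = v(Km+[S])/[S].
Equating: 73.1(Km+0.489)/0.489 = 156(Km+3.37)/3.37.
149.5·Km + 73.1 = 46.29·Km + 156, so (149.5 − 46.29)·Km = 156 − 73.1.
Km = 82.90/103.2 = 0.803 µM; then Vmax = 73.1(0.803+0.489)/0.489 = 193 nmol/s.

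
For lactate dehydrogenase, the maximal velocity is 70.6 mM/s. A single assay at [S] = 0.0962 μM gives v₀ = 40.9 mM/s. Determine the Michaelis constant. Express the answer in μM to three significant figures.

From v = Vmax[S]/(Km+[S]), Km = [S](Vmax − v)/v.
Km = 0.0962 × (70.6 − 40.9) / 40.9 = 2.857/40.9 = 0.0699 μM.

0.0699 μM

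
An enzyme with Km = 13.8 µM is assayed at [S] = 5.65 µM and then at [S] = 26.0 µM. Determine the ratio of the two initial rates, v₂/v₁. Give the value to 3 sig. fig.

2.25

Since Vmax cancels, v₂/v₁ = [S]₂(Km+[S]₁) / [S]₁(Km+[S]₂).
= 26.0×(13.8+5.65) / (5.65×(13.8+26.0)) = 505.7/224.9 = 2.25.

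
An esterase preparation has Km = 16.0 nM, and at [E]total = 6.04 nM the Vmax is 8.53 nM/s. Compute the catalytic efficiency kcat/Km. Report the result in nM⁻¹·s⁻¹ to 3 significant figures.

kcat = Vmax/[E]total = 8.53/6.04 = 1.41 s⁻¹.
kcat/Km = 1.41/16.0 = 0.0883 nM⁻¹·s⁻¹.

0.0883 nM⁻¹·s⁻¹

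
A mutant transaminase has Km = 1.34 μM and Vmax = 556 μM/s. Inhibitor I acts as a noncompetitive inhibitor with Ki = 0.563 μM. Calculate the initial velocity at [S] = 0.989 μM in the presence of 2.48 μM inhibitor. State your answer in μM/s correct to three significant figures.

43.7 μM/s

With α = 1 + [I]/Ki = 1 + 2.48/0.563 = 5.405, the noncompetitive rate law is v = (Vmax/α)·[S] / (Km + [S]).
v = (556/5.405)×0.989 / (1.34 + 0.989) = 101.7/2.329 = 43.7 μM/s.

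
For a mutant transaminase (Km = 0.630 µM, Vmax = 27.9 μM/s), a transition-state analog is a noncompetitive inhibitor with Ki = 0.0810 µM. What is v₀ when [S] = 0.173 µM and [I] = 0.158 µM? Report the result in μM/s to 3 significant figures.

2.04 μM/s

α = 1 + [I]/Ki = 1 + 0.158/0.0810 = 2.951.
For a noncompetitive inhibitor, Vmax is reduced to Vmax/α while Km is unchanged: Km,app = 0.630 µM, Vmax,app = 9.46 μM/s.
v = Vmax,app·[S]/(Km,app + [S]) = 9.46 × 0.173/(0.630 + 0.173) = 2.04 μM/s.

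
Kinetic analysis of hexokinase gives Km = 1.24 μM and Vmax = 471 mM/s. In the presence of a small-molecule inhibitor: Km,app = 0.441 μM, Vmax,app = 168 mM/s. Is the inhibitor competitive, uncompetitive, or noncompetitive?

Both Km and Vmax decrease by the same factor (~2.81-fold) — characteristic of uncompetitive inhibition.

uncompetitive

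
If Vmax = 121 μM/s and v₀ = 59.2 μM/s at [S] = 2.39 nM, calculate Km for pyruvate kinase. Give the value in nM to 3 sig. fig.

2.49 nM

v/Vmax = 59.2/121 = 0.4893 = [S]/(Km+[S]).
So Km + [S] = [S]/0.4893 = 4.885 nM, giving Km = 4.885 − 2.39 = 2.49 nM.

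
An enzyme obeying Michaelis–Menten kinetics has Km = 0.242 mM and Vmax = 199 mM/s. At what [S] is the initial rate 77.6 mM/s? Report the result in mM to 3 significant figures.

Rearranging v = Vmax[S]/(Km+[S]) gives [S] = Km·v/(Vmax − v).
[S] = 0.242 × 77.6 / (199 − 77.6) = 18.78/121.4 = 0.155 mM.

0.155 mM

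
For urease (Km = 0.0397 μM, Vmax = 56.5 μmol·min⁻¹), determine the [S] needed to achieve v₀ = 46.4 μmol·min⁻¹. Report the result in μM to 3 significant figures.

The required fractional saturation is v/Vmax = 46.4/56.5 = 0.8212.
Then [S]/(Km+[S]) = 0.8212 ⇒ [S] = 0.0397 × 0.8212/(1 − 0.8212) = 0.182 μM.

0.182 μM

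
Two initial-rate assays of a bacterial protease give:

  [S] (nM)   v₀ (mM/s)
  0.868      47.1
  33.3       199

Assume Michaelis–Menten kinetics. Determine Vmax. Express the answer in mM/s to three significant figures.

In reciprocal form, 1/v = (Km/Vmax)·(1/[S]) + 1/Vmax. The two points give (1/[S], 1/v) = (1.152, 0.02123) and (0.03003, 0.005025).
Slope = (0.02123 − 0.005025)/(1.152 − 0.03003) = 0.01444; intercept = 0.02123 − 0.01444×1.152 = 0.004591.
Vmax = 1/intercept = 218 mM/s; Km = slope × Vmax = 0.01444 × 218 = 3.15 nM.

218 mM/s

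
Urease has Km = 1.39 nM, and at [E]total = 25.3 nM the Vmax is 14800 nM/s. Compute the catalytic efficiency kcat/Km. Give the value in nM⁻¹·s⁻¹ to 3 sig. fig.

kcat = Vmax/[E]total = 14800/25.3 = 585 s⁻¹.
kcat/Km = 585/1.39 = 421 nM⁻¹·s⁻¹.

421 nM⁻¹·s⁻¹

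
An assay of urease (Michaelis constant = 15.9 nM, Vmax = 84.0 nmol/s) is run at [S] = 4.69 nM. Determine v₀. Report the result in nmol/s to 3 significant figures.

v = Vmax·[S]/(Km + [S]) = 84.0 × 4.69 / (15.9 + 4.69)
  = 394.0 / 20.59 = 19.1 nmol/s.

19.1 nmol/s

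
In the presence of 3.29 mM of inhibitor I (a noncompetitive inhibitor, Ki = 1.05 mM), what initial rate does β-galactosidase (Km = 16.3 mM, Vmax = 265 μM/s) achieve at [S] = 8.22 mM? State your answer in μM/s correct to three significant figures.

α = 1 + [I]/Ki = 1 + 3.29/1.05 = 4.133.
For a noncompetitive inhibitor, Vmax is reduced to Vmax/α while Km is unchanged: Km,app = 16.3 mM, Vmax,app = 64.1 μM/s.
v = Vmax,app·[S]/(Km,app + [S]) = 64.1 × 8.22/(16.3 + 8.22) = 21.5 μM/s.

21.5 μM/s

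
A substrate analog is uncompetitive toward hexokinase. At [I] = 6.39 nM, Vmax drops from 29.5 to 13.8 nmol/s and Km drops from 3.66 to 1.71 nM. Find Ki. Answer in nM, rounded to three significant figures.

5.62 nM

Uncompetitive: Vmax,app = Vmax/α (and Km,app = Km/α) with α = 1 + [I]/Ki.
α = Vmax/Vmax,app = 29.5/13.8 = 2.138.
Ki = [I]/(α − 1) = 6.39/1.138 = 5.62 nM.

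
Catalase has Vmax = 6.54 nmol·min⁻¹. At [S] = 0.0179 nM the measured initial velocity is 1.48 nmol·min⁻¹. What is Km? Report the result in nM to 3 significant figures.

0.0612 nM

From v = Vmax[S]/(Km+[S]), Km = [S](Vmax − v)/v.
Km = 0.0179 × (6.54 − 1.48) / 1.48 = 0.09057/1.48 = 0.0612 nM.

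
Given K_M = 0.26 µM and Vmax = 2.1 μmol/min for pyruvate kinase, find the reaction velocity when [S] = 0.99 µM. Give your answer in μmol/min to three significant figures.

v = Vmax·[S]/(Km + [S]) = 2.1 × 0.99 / (0.26 + 0.99)
  = 2.079 / 1.250 = 1.66 μmol/min.

1.66 μmol/min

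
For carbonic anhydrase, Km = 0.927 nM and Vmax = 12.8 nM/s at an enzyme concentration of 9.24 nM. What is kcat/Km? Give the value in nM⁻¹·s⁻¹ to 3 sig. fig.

1.49 nM⁻¹·s⁻¹

kcat = Vmax/[E]total = 12.8/9.24 = 1.39 s⁻¹.
kcat/Km = 1.39/0.927 = 1.49 nM⁻¹·s⁻¹.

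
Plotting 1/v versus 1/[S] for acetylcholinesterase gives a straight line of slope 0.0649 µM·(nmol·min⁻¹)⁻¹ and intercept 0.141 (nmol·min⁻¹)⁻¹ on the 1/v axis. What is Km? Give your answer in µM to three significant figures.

y-intercept = 1/Vmax ⇒ Vmax = 7.09 nmol·min⁻¹; slope = Km/Vmax ⇒ Km = slope × Vmax.
Km = 0.0649 × 7.09 = 0.460 µM.

0.460 µM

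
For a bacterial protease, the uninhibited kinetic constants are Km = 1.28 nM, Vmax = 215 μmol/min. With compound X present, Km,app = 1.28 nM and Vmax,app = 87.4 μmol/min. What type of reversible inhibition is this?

Vmax decreases (215 → 87.4 μmol/min) while Km is unchanged — pure noncompetitive inhibition.

noncompetitive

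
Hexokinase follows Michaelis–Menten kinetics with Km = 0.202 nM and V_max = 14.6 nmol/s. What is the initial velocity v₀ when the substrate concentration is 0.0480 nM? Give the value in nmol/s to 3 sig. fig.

[S]/(Km+[S]) = 0.0480/0.2500 = 0.1920, the fractional saturation.
v = 0.1920 × Vmax = 0.1920 × 14.6 = 2.80 nmol/s.

2.80 nmol/s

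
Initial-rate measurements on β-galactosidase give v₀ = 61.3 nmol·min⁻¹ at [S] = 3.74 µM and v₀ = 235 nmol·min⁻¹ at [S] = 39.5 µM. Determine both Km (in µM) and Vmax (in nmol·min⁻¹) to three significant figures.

From v = Vmax[S]/(Km+[S]), each point gives Vmax = v(Km+[S])/[S].
Equating: 61.3(Km+3.74)/3.74 = 235(Km+39.5)/39.5.
16.39·Km + 61.3 = 5.949·Km + 235, so (16.39 − 5.949)·Km = 235 − 61.3.
Km = 173.7/10.44 = 16.6 µM; then Vmax = 61.3(16.6+3.74)/3.74 = 334 nmol·min⁻¹.

Km = 16.6 µM; Vmax = 334 nmol·min⁻¹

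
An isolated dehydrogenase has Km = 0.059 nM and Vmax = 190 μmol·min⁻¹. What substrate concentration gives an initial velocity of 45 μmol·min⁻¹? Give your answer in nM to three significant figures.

Rearranging v = Vmax[S]/(Km+[S]) gives [S] = Km·v/(Vmax − v).
[S] = 0.059 × 45 / (190 − 45) = 2.655/145.0 = 0.0183 nM.

0.0183 nM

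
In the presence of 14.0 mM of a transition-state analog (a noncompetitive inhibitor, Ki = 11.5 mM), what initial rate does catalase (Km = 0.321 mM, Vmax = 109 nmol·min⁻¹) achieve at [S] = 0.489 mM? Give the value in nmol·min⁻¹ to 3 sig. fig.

α = 1 + [I]/Ki = 1 + 14.0/11.5 = 2.217.
For a noncompetitive inhibitor, Vmax is reduced to Vmax/α while Km is unchanged: Km,app = 0.321 mM, Vmax,app = 49.2 nmol·min⁻¹.
v = Vmax,app·[S]/(Km,app + [S]) = 49.2 × 0.489/(0.321 + 0.489) = 29.7 nmol·min⁻¹.

29.7 nmol·min⁻¹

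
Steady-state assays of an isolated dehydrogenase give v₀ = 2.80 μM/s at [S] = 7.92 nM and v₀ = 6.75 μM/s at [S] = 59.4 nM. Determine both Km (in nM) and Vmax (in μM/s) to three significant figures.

Km = 16.5 nM; Vmax = 8.62 μM/s

In reciprocal form, 1/v = (Km/Vmax)·(1/[S]) + 1/Vmax. The two points give (1/[S], 1/v) = (0.1263, 0.3571) and (0.01684, 0.1481).
Slope = (0.3571 − 0.1481)/(0.1263 − 0.01684) = 1.910; intercept = 0.3571 − 1.910×0.1263 = 0.1160.
Vmax = 1/intercept = 8.62 μM/s; Km = slope × Vmax = 1.910 × 8.62 = 16.5 nM.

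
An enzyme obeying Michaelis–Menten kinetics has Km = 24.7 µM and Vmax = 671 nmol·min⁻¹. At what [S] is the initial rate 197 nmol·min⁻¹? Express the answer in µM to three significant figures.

10.3 µM

Rearranging v = Vmax[S]/(Km+[S]) gives [S] = Km·v/(Vmax − v).
[S] = 24.7 × 197 / (671 − 197) = 4866/474.0 = 10.3 µM.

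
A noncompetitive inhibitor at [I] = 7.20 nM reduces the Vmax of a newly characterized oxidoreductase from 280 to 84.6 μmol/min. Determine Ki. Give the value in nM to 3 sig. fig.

Noncompetitive: Vmax,app = Vmax/α with α = 1 + [I]/Ki.
α = Vmax/Vmax,app = 280/84.6 = 3.310.
Ki = [I]/(α − 1) = 7.20/2.310 = 3.12 nM.

3.12 nM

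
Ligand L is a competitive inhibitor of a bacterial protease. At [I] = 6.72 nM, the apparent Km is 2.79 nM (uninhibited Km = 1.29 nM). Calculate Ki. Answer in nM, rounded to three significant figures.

5.78 nM

Competitive: Km,app = α·Km with α = 1 + [I]/Ki.
α = Km,app/Km = 2.79/1.29 = 2.163.
Ki = [I]/(α − 1) = 6.72/1.163 = 5.78 nM.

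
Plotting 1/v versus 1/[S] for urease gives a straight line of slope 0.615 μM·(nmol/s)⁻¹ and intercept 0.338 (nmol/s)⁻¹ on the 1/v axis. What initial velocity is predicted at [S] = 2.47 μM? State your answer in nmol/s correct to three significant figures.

1.70 nmol/s

The y-intercept is 1/Vmax, so Vmax = 1/0.338 = 2.96 nmol/s.
The slope is Km/Vmax, so Km = 0.615 × 2.96 = 1.82 μM.
Then v = 2.96 × 2.47/(1.82 + 2.47) = 1.70 nmol/s.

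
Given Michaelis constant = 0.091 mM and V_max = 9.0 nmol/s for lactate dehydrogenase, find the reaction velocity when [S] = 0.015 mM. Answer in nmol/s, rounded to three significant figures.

[S]/(Km+[S]) = 0.015/0.1060 = 0.1415, the fractional saturation.
v = 0.1415 × Vmax = 0.1415 × 9.0 = 1.27 nmol/s.

1.27 nmol/s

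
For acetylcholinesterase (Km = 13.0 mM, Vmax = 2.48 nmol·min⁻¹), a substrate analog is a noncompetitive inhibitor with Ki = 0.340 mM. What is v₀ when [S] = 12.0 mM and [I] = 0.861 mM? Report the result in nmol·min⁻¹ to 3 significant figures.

0.337 nmol·min⁻¹

α = 1 + [I]/Ki = 1 + 0.861/0.340 = 3.532.
For a noncompetitive inhibitor, Vmax is reduced to Vmax/α while Km is unchanged: Km,app = 13.0 mM, Vmax,app = 0.702 nmol·min⁻¹.
v = Vmax,app·[S]/(Km,app + [S]) = 0.702 × 12.0/(13.0 + 12.0) = 0.337 nmol·min⁻¹.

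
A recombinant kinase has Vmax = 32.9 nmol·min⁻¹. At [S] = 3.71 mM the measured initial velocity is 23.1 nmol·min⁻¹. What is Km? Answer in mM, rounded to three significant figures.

From v = Vmax[S]/(Km+[S]), Km = [S](Vmax − v)/v.
Km = 3.71 × (32.9 − 23.1) / 23.1 = 36.36/23.1 = 1.57 mM.

1.57 mM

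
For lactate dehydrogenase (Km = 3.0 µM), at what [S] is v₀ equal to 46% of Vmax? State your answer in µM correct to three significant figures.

v/Vmax = [S]/(Km+[S]) = 0.46, so [S] = Km·0.46/(1 − 0.46) = 3.0 × 0.8519.
[S] = 2.56 µM.

2.56 µM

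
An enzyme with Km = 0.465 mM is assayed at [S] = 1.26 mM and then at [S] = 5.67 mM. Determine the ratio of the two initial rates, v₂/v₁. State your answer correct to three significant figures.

1.27

Since Vmax cancels, v₂/v₁ = [S]₂(Km+[S]₁) / [S]₁(Km+[S]₂).
= 5.67×(0.465+1.26) / (1.26×(0.465+5.67)) = 9.781/7.730 = 1.27.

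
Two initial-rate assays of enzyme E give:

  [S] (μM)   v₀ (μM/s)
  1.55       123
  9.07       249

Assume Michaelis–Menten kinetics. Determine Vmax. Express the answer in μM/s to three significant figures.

From v = Vmax[S]/(Km+[S]), each point gives Vmax = v(Km+[S])/[S].
Equating: 123(Km+1.55)/1.55 = 249(Km+9.07)/9.07.
79.35·Km + 123 = 27.45·Km + 249, so (79.35 − 27.45)·Km = 249 − 123.
Km = 126.0/51.90 = 2.43 μM; then Vmax = 123(2.43+1.55)/1.55 = 316 μM/s.

316 μM/s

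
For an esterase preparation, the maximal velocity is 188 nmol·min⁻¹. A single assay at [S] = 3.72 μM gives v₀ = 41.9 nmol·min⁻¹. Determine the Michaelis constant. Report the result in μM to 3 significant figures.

13.0 μM

v/Vmax = 41.9/188 = 0.2229 = [S]/(Km+[S]).
So Km + [S] = [S]/0.2229 = 16.69 μM, giving Km = 16.69 − 3.72 = 13.0 μM.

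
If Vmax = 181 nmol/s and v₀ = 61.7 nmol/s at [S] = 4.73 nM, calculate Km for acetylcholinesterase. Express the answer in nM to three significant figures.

9.15 nM

v/Vmax = 61.7/181 = 0.3409 = [S]/(Km+[S]).
So Km + [S] = [S]/0.3409 = 13.88 nM, giving Km = 13.88 − 4.73 = 9.15 nM.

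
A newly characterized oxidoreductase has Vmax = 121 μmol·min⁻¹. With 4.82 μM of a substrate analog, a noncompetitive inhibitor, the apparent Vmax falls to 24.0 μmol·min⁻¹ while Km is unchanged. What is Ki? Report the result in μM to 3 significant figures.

Noncompetitive: Vmax,app = Vmax/α with α = 1 + [I]/Ki.
α = Vmax/Vmax,app = 121/24.0 = 5.042.
Ki = [I]/(α − 1) = 4.82/4.042 = 1.19 μM.

1.19 μM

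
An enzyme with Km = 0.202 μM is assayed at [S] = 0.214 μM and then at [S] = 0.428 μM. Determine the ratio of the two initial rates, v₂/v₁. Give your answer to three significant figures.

1.32

Since Vmax cancels, v₂/v₁ = [S]₂(Km+[S]₁) / [S]₁(Km+[S]₂).
= 0.428×(0.202+0.214) / (0.214×(0.202+0.428)) = 0.1780/0.1348 = 1.32.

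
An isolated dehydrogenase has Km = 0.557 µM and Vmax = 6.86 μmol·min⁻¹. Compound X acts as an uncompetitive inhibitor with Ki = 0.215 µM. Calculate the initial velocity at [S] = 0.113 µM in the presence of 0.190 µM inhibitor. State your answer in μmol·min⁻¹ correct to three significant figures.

α = 1 + [I]/Ki = 1 + 0.190/0.215 = 1.884.
For an uncompetitive inhibitor, both parameters are divided by α, giving Vmax/α and Km/α: Km,app = 0.296 µM, Vmax,app = 3.64 μmol·min⁻¹.
v = Vmax,app·[S]/(Km,app + [S]) = 3.64 × 0.113/(0.296 + 0.113) = 1.01 μmol·min⁻¹.

1.01 μmol·min⁻¹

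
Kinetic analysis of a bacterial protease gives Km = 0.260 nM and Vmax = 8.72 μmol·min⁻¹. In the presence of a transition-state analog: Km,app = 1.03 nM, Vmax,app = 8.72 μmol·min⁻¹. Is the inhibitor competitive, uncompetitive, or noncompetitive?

Km increases (0.260 → 1.03 nM) while Vmax is unchanged — the hallmark of competitive inhibition.

competitive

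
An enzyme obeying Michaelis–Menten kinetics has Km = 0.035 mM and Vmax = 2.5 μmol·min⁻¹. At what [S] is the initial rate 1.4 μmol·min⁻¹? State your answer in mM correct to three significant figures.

Rearranging v = Vmax[S]/(Km+[S]) gives [S] = Km·v/(Vmax − v).
[S] = 0.035 × 1.4 / (2.5 − 1.4) = 0.04900/1.100 = 0.0445 mM.

0.0445 mM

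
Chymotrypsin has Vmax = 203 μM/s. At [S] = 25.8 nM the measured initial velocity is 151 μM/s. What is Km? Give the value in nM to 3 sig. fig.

From v = Vmax[S]/(Km+[S]), Km = [S](Vmax − v)/v.
Km = 25.8 × (203 − 151) / 151 = 1342/151 = 8.88 nM.

8.88 nM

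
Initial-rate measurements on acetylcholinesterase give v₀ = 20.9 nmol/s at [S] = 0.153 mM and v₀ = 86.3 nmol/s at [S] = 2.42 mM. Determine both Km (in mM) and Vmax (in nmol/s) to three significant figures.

In reciprocal form, 1/v = (Km/Vmax)·(1/[S]) + 1/Vmax. The two points give (1/[S], 1/v) = (6.536, 0.04785) and (0.4132, 0.01159).
Slope = (0.04785 − 0.01159)/(6.536 − 0.4132) = 0.005922; intercept = 0.04785 − 0.005922×6.536 = 0.009140.
Vmax = 1/intercept = 109 nmol/s; Km = slope × Vmax = 0.005922 × 109 = 0.648 mM.

Km = 0.648 mM; Vmax = 109 nmol/s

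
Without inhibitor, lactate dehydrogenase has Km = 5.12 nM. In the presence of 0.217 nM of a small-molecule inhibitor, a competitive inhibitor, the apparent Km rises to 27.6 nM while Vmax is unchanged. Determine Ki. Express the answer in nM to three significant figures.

0.0494 nM

Competitive: Km,app = α·Km with α = 1 + [I]/Ki.
α = Km,app/Km = 27.6/5.12 = 5.391.
Ki = [I]/(α − 1) = 0.217/4.391 = 0.0494 nM.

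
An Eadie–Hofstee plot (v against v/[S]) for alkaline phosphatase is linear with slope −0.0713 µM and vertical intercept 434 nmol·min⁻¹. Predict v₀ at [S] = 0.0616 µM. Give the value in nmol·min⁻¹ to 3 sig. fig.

In the Eadie–Hofstee form v = Vmax − Km·(v/[S]), the slope is −Km and the intercept is Vmax, so Km = 0.0713 µM and Vmax = 434 nmol·min⁻¹.
v = 434 × 0.0616/(0.0713 + 0.0616) = 201 nmol·min⁻¹.

201 nmol·min⁻¹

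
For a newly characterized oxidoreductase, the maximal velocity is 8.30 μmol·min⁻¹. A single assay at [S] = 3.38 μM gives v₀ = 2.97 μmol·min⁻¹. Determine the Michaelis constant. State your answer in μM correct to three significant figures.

6.07 μM

From v = Vmax[S]/(Km+[S]), Km = [S](Vmax − v)/v.
Km = 3.38 × (8.30 − 2.97) / 2.97 = 18.02/2.97 = 6.07 μM.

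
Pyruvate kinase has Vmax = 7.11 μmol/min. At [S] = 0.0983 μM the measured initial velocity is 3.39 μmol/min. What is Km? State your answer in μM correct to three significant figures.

0.108 μM

From v = Vmax[S]/(Km+[S]), Km = [S](Vmax − v)/v.
Km = 0.0983 × (7.11 − 3.39) / 3.39 = 0.3657/3.39 = 0.108 μM.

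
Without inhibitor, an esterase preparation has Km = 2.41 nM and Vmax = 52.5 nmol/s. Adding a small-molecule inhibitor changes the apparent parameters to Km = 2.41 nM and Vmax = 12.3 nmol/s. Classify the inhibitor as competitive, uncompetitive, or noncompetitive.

Vmax decreases (52.5 → 12.3 nmol/s) while Km is unchanged — pure noncompetitive inhibition.

noncompetitive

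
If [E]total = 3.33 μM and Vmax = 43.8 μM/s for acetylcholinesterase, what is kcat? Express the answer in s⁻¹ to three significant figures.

13.2 s⁻¹

kcat = Vmax/[E]total = 43.8 μM/s / 3.33 μM = 13.2 s⁻¹.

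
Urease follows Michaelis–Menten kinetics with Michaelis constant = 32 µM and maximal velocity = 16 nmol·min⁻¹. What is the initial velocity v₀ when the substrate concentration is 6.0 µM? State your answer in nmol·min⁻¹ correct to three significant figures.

2.53 nmol·min⁻¹

v = Vmax·[S]/(Km + [S]) = 16 × 6.0 / (32 + 6.0)
  = 96.00 / 38.00 = 2.53 nmol·min⁻¹.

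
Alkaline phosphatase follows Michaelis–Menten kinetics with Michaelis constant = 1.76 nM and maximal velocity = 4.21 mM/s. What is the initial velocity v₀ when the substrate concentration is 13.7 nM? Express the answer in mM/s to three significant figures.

3.73 mM/s

v = Vmax·[S]/(Km + [S]) = 4.21 × 13.7 / (1.76 + 13.7)
  = 57.68 / 15.46 = 3.73 mM/s.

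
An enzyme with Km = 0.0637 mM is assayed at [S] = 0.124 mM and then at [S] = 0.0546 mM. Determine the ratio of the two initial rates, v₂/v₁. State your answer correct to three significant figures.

Since Vmax cancels, v₂/v₁ = [S]₂(Km+[S]₁) / [S]₁(Km+[S]₂).
= 0.0546×(0.0637+0.124) / (0.124×(0.0637+0.0546)) = 0.01025/0.01467 = 0.699.

0.699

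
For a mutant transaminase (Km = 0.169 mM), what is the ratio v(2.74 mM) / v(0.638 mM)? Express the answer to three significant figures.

1.19

Since Vmax cancels, v₂/v₁ = [S]₂(Km+[S]₁) / [S]₁(Km+[S]₂).
= 2.74×(0.169+0.638) / (0.638×(0.169+2.74)) = 2.211/1.856 = 1.19.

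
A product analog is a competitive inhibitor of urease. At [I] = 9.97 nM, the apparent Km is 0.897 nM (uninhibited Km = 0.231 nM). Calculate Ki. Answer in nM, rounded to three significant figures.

3.46 nM

Competitive: Km,app = α·Km with α = 1 + [I]/Ki.
α = Km,app/Km = 0.897/0.231 = 3.883.
Since α = 1 + [I]/Ki, [I]/Ki = 3.883 − 1 = 2.883 and Ki = 9.97/2.883 = 3.46 nM.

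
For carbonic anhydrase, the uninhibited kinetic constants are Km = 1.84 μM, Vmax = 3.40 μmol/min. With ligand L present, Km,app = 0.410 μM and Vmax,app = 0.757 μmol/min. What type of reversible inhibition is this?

Both Km and Vmax decrease by the same factor (~4.49-fold) — characteristic of uncompetitive inhibition.

uncompetitive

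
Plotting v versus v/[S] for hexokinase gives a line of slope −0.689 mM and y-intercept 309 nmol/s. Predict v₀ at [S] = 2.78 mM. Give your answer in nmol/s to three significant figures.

248 nmol/s

In the Eadie–Hofstee form v = Vmax − Km·(v/[S]), the slope is −Km and the intercept is Vmax, so Km = 0.689 mM and Vmax = 309 nmol/s.
v = 309 × 2.78/(0.689 + 2.78) = 248 nmol/s.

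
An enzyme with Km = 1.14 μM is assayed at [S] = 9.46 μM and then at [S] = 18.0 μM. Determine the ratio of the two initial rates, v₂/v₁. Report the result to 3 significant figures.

1.05

The fractional saturations are [S]/(Km+[S]) = 9.46/10.60 = 0.8925 and 18.0/19.14 = 0.9404.
v₂/v₁ is just their ratio: 0.9404/0.8925 = 1.05.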